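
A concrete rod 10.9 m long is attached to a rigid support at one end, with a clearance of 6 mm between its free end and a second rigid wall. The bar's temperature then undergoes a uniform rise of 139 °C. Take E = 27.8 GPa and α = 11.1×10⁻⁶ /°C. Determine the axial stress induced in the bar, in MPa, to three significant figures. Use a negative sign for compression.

-27.6 MPa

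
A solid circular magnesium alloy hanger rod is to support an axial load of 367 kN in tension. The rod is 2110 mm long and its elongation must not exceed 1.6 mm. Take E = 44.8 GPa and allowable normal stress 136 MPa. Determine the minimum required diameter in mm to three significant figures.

Required area A ≥ P/σ_allow = 367000/136 = 2699 mm².
For a solid circular section, d ≥ √(4A/π) = 58.62 mm.
Elongation limit: A ≥ PL/(Eδ_allow) = 367000·2110/(44800·1.6) = 10800 mm² ⇒ d ≥ 117.3 mm.
The elongation limit governs.

117 mm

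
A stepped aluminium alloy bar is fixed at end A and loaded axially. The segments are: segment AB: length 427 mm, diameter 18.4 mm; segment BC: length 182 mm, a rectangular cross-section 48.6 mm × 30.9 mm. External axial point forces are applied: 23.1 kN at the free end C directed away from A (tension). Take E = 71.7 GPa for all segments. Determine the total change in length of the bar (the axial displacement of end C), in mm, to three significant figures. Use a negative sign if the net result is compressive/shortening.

0.556 mm

Internal axial forces (sectioning from the free end, tension +): N_BC = 23.1 kN, N_AB = 23.1 kN.
A_AB = 265.9 mm².
A_BC = 1502 mm².
δ_AB = 23100·427/(265.9·71700) = 0.5174 mm
δ_BC = 23100·182/(1502·71700) = 0.03905 mm
δ = Σδ_i = 0.5564 mm.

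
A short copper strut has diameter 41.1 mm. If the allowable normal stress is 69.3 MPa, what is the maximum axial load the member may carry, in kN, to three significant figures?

91.9 kN

A = 1327 mm².
P_max = σ_allow · A = 69.3 · 1327 = 91940 N = 91.94 kN.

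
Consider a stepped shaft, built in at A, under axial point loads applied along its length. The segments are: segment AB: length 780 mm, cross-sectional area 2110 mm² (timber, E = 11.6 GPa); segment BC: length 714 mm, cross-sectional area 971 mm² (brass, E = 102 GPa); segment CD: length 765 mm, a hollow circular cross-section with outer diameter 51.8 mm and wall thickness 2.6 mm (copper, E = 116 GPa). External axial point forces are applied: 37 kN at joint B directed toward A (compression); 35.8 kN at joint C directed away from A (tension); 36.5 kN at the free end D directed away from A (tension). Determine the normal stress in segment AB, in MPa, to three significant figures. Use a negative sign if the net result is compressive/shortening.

Internal axial forces (sectioning from the free end, tension +): N_CD = 36.5 kN, N_BC = 72.3 kN, N_AB = 35.3 kN.
σ_AB = N_AB/A_AB = 35300/2110 = 16.73 MPa.

16.7 MPa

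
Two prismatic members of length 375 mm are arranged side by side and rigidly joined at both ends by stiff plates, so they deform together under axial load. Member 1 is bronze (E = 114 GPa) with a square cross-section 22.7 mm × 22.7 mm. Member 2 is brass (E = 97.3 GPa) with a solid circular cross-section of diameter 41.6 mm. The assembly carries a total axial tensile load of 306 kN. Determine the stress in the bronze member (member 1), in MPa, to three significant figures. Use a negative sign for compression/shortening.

183 MPa

A_1 = 515.3 mm².
A_2 = 1359 mm².
Equal strain + equilibrium ⇒ each member carries load in proportion to AE: A₁E₁ = 58740000 N, A₂E₂ = 132200000 N, ΣAE = 191000000 N.
σ₁ = P·E₁/ΣAE = 306000·114000/191000000 = 182.6 MPa.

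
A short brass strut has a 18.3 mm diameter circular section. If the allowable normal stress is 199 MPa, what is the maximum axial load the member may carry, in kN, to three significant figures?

52.3 kN

A = 263 mm².
P_max = σ_allow · A = 199 · 263 = 52340 N = 52.34 kN.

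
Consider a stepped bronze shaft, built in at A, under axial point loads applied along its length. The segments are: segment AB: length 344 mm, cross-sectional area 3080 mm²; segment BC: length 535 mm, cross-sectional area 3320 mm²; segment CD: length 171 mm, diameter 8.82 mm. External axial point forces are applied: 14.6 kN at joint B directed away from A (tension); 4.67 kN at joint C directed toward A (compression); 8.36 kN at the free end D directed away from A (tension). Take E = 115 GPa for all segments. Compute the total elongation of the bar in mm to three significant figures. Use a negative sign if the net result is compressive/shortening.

0.226 mm

Internal axial forces (sectioning from the free end, tension +): N_CD = 8.36 kN, N_BC = 3.69 kN, N_AB = 18.29 kN.
A_CD = 61.1 mm².
δ_AB = 18290·344/(3080·115000) = 0.01776 mm
δ_BC = 3690·535/(3320·115000) = 0.005171 mm
δ_CD = 8360·171/(61.1·115000) = 0.2035 mm
δ = Σδ_i = 0.2264 mm.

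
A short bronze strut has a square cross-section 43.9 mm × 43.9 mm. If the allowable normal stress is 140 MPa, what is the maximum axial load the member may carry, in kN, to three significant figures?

270 kN

A = 1927 mm².
P_max = σ_allow · A = 140 · 1927 = 269800 N = 269.8 kN.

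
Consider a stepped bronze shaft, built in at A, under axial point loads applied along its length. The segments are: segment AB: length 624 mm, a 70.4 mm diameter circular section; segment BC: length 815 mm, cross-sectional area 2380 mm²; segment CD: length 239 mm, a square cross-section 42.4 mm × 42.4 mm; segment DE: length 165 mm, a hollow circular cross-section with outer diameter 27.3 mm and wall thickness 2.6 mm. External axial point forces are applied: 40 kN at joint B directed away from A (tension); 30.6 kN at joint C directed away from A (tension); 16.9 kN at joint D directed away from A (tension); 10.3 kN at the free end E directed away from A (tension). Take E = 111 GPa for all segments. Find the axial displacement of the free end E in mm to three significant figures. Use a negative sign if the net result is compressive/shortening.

0.428 mm

Internal axial forces (sectioning from the free end, tension +): N_DE = 10.3 kN, N_CD = 27.2 kN, N_BC = 57.8 kN, N_AB = 97.8 kN.
A_AB = 3893 mm².
A_CD = 1798 mm².
A_DE = 201.8 mm².
δ_AB = 97800·624/(3893·111000) = 0.1412 mm
δ_BC = 57800·815/(2380·111000) = 0.1783 mm
δ_CD = 27200·239/(1798·111000) = 0.03258 mm
δ_DE = 10300·165/(201.8·111000) = 0.07589 mm
δ = Σδ_i = 0.428 mm.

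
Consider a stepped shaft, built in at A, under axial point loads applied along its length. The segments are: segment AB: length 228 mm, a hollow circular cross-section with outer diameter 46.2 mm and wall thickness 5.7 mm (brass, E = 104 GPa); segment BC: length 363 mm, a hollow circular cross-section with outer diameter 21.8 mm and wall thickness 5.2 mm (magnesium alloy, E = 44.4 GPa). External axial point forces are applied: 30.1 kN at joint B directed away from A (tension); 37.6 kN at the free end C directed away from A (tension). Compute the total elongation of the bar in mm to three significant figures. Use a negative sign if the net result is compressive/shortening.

1.34 mm

Internal axial forces (sectioning from the free end, tension +): N_BC = 37.6 kN, N_AB = 67.7 kN.
A_AB = 725.2 mm².
A_BC = 271.2 mm².
δ_AB = 67700·228/(725.2·104000) = 0.2046 mm
δ_BC = 37600·363/(271.2·44400) = 1.134 mm
δ = Σδ_i = 1.338 mm.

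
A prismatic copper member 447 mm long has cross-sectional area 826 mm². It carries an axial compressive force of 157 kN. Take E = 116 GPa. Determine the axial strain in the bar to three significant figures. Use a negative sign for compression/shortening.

-0.00164

σ = N/A = -190.1 MPa; ε = σ/E = -190.1/116000 = -1.639e-03.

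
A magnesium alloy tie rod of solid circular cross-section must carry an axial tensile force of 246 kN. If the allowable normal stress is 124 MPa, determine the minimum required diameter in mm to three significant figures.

Required area A ≥ P/σ_allow = 246000/124 = 1984 mm².
For a solid circular section, d ≥ √(4A/π) = 50.26 mm.

50.3 mm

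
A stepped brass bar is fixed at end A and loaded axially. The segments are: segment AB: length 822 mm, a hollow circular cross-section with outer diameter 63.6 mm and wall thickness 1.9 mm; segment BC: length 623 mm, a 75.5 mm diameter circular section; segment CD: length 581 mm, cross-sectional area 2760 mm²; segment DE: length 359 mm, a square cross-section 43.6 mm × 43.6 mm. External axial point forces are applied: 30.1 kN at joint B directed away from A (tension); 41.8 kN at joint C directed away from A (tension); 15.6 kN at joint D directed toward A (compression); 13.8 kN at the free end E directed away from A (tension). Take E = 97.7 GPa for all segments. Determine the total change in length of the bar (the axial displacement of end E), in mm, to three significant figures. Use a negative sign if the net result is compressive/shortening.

Internal axial forces (sectioning from the free end, tension +): N_DE = 13.8 kN, N_CD = -1.8 kN, N_BC = 40 kN, N_AB = 70.1 kN.
A_AB = 368.3 mm².
A_BC = 4477 mm².
A_DE = 1901 mm².
δ_AB = 70100·822/(368.3·97700) = 1.601 mm
δ_BC = 40000·623/(4477·97700) = 0.05697 mm
δ_CD = -1800·581/(2760·97700) = -0.003878 mm
δ_DE = 13800·359/(1901·97700) = 0.02668 mm
δ = Σδ_i = 1.681 mm.

1.68 mm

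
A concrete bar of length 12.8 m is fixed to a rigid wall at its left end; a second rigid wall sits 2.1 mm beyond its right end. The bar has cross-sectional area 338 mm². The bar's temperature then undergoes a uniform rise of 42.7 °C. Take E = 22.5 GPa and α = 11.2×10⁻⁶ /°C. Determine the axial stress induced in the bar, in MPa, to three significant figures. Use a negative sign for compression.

Free thermal expansion αLΔT = 11.2e-6 · 12800 · 42.7 = 6.121 mm.
The walls engage after the gap closes; constrained expansion = 6.121 − 2.1 = 4.021 mm.
The walls impose strain ε = −(4.021)/12800 = -3.1418e-04; σ = Eε = 22500 · -3.1418e-04 = -7.069 MPa.

-7.07 MPa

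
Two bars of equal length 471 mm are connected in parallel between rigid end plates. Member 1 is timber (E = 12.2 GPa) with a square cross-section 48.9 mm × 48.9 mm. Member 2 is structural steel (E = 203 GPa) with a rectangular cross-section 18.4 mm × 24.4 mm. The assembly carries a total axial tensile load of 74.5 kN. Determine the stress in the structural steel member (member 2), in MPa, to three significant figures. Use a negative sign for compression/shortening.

126 MPa

A_1 = 2391 mm².
A_2 = 449 mm².
Equal strain + equilibrium ⇒ each member carries load in proportion to AE: A₁E₁ = 29170000 N, A₂E₂ = 91140000 N, ΣAE = 120300000 N.
σ₂ = P·E₂/ΣAE = 74500·203000/120300000 = 125.7 MPa.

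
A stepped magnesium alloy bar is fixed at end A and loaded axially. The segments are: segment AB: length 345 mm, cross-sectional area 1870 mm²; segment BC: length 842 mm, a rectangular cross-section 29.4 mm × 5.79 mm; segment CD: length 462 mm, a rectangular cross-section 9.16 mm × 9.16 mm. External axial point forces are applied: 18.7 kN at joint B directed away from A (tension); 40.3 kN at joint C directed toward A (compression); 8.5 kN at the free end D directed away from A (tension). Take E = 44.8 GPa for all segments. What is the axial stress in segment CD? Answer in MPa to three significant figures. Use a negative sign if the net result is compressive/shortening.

101 MPa

Internal axial forces (sectioning from the free end, tension +): N_CD = 8.5 kN, N_BC = -31.8 kN, N_AB = -13.1 kN.
A_CD = 83.91 mm².
σ_CD = N_CD/A_CD = 8500/83.91 = 101.3 MPa.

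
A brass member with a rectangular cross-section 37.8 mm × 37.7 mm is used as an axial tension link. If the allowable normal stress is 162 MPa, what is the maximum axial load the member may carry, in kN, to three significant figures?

231 kN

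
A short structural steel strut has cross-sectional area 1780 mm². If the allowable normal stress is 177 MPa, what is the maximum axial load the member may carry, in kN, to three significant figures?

P_max = σ_allow · A = 177 · 1780 = 315100 N = 315.1 kN.

315 kN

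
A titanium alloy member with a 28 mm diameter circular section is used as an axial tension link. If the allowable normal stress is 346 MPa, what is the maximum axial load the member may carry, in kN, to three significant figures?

213 kN

A = 615.8 mm².
P_max = σ_allow · A = 346 · 615.8 = 213100 N = 213.1 kN.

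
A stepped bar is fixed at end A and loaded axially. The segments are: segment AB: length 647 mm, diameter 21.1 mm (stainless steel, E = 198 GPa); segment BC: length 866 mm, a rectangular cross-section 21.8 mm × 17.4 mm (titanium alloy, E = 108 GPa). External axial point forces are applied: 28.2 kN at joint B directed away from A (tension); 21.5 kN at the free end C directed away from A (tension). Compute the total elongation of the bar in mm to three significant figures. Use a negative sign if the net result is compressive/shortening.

Internal axial forces (sectioning from the free end, tension +): N_BC = 21.5 kN, N_AB = 49.7 kN.
A_AB = 349.7 mm².
A_BC = 379.3 mm².
δ_AB = 49700·647/(349.7·198000) = 0.4645 mm
δ_BC = 21500·866/(379.3·108000) = 0.4545 mm
δ = Σδ_i = 0.9189 mm.

0.919 mm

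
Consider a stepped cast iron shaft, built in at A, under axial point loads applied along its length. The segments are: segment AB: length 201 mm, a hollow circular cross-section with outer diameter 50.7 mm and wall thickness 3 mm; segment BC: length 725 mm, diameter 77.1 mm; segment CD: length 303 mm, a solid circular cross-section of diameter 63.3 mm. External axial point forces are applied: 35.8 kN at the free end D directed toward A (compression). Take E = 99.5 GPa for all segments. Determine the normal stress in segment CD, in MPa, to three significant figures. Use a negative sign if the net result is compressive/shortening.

-11.4 MPa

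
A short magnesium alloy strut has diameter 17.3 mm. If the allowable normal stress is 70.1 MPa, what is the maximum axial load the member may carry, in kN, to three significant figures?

A = 235.1 mm².
P_max = σ_allow · A = 70.1 · 235.1 = 16480 N = 16.48 kN.

16.5 kN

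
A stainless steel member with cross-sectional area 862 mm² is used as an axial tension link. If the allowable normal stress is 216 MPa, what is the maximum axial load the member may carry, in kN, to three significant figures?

P_max = σ_allow · A = 216 · 862 = 186200 N = 186.2 kN.

186 kN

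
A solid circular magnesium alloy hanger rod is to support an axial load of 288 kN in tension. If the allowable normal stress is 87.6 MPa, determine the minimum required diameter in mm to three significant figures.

64.7 mm

Required area A ≥ P/σ_allow = 288000/87.6 = 3288 mm².
For a solid circular section, d ≥ √(4A/π) = 64.7 mm.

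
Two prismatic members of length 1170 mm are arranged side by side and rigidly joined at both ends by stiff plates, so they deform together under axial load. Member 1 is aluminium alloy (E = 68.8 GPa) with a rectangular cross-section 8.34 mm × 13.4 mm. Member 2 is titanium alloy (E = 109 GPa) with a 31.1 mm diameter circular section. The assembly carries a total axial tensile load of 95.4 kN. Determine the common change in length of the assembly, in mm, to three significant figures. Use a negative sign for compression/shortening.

A_1 = 111.8 mm².
A_2 = 759.6 mm².
Equal strain + equilibrium ⇒ each member carries load in proportion to AE: A₁E₁ = 7689000 N, A₂E₂ = 82800000 N, ΣAE = 90490000 N.
δ = PL/ΣAE = 95400·1170/90490000 = 1.233 mm.

1.23 mm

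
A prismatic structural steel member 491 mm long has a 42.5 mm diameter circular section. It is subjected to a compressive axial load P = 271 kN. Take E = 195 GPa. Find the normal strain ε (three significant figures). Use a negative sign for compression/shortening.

-9.80e-04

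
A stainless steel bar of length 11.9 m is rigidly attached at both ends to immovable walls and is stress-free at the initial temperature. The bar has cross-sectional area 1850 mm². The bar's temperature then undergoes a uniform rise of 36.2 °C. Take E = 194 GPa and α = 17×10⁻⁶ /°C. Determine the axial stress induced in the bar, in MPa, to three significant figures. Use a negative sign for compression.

Free thermal expansion αLΔT = 17e-6 · 11900 · 36.2 = 7.323 mm.
The walls impose strain ε = −(7.323)/11900 = -6.1540e-04; σ = Eε = 194000 · -6.1540e-04 = -119.4 MPa.

-119 MPa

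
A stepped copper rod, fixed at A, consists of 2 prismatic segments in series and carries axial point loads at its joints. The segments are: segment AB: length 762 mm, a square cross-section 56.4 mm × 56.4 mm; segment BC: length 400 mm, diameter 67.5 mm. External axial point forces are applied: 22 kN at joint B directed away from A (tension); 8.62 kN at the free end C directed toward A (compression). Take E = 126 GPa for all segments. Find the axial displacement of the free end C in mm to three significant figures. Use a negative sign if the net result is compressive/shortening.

0.0178 mm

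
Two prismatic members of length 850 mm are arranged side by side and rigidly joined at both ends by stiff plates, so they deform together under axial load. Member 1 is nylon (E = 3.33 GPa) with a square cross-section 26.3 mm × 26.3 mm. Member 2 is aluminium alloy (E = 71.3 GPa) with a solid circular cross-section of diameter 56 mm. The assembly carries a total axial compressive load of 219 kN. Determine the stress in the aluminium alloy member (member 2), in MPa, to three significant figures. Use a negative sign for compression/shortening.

-87.8 MPa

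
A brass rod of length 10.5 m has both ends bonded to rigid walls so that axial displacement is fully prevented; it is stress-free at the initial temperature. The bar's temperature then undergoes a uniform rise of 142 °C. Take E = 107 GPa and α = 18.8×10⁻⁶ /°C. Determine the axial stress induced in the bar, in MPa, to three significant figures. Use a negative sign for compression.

Free thermal expansion αLΔT = 18.8e-6 · 10500 · 142 = 28.03 mm.
The walls impose strain ε = −(28.03)/10500 = -2.6696e-03; σ = Eε = 107000 · -2.6696e-03 = -285.6 MPa.

-286 MPa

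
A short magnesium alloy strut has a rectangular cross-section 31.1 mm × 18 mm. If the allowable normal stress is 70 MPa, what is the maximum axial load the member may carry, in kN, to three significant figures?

39.2 kN

A = 559.8 mm².
P_max = σ_allow · A = 70 · 559.8 = 39190 N = 39.19 kN.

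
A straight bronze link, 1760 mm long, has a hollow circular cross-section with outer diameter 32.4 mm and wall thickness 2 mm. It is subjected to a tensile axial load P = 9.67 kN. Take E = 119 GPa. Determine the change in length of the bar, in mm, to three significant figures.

A = 191 mm².
δ_mech = NL/(AE) = 9670·1760/(191·119000) = 0.7488 mm.

0.749 mm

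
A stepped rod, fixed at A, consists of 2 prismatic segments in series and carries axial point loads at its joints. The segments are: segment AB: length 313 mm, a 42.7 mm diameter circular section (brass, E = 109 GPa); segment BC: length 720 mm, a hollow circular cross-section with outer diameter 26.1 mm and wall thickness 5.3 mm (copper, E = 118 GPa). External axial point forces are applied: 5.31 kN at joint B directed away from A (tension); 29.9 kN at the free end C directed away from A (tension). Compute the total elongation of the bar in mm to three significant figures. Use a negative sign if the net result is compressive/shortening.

0.597 mm

Internal axial forces (sectioning from the free end, tension +): N_BC = 29.9 kN, N_AB = 35.21 kN.
A_AB = 1432 mm².
A_BC = 346.3 mm².
δ_AB = 35210·313/(1432·109000) = 0.07061 mm
δ_BC = 29900·720/(346.3·118000) = 0.5268 mm
δ = Σδ_i = 0.5974 mm.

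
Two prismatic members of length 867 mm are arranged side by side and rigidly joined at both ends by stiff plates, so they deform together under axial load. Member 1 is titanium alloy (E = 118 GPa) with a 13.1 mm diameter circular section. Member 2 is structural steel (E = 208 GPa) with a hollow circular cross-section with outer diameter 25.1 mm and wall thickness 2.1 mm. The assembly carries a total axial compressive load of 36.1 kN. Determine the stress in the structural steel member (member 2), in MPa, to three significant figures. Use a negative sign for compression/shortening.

A_1 = 134.8 mm².
A_2 = 151.7 mm².
Equal strain + equilibrium ⇒ each member carries load in proportion to AE: A₁E₁ = 15900000 N, A₂E₂ = 31560000 N, ΣAE = 47470000 N.
σ₂ = P·E₂/ΣAE = -36100·208000/47470000 = -158.2 MPa.

-158 MPa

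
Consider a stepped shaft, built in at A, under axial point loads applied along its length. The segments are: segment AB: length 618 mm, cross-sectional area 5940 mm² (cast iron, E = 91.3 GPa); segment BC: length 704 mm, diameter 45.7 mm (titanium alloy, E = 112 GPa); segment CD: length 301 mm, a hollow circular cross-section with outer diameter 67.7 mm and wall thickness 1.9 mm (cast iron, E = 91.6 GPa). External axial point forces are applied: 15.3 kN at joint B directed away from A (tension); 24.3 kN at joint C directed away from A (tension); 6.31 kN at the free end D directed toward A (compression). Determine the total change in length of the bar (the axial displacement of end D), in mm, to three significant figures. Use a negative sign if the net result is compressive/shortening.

Internal axial forces (sectioning from the free end, tension +): N_CD = -6.31 kN, N_BC = 17.99 kN, N_AB = 33.29 kN.
A_BC = 1640 mm².
A_CD = 392.8 mm².
δ_AB = 33290·618/(5940·91300) = 0.03794 mm
δ_BC = 17990·704/(1640·112000) = 0.06894 mm
δ_CD = -6310·301/(392.8·91600) = -0.05279 mm
δ = Σδ_i = 0.05408 mm.

0.0541 mm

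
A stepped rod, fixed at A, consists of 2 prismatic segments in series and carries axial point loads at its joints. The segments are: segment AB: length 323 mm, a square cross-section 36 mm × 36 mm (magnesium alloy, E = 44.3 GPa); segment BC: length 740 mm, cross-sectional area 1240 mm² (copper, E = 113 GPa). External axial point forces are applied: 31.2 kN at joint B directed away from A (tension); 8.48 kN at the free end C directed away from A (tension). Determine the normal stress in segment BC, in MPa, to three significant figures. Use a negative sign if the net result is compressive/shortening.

6.84 MPa

Internal axial forces (sectioning from the free end, tension +): N_BC = 8.48 kN, N_AB = 39.68 kN.
σ_BC = N_BC/A_BC = 8480/1240 = 6.839 MPa.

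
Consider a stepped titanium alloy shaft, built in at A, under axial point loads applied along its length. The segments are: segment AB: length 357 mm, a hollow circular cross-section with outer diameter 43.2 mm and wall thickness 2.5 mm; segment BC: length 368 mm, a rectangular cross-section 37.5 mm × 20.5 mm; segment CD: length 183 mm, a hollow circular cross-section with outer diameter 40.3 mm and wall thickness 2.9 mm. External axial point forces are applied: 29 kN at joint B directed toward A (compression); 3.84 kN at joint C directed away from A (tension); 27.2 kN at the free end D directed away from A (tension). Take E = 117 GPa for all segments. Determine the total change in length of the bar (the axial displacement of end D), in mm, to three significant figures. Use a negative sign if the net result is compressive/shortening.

0.271 mm

Internal axial forces (sectioning from the free end, tension +): N_CD = 27.2 kN, N_BC = 31.04 kN, N_AB = 2.04 kN.
A_AB = 319.7 mm².
A_BC = 768.8 mm².
A_CD = 340.7 mm².
δ_AB = 2040·357/(319.7·117000) = 0.01947 mm
δ_BC = 31040·368/(768.8·117000) = 0.127 mm
δ_CD = 27200·183/(340.7·117000) = 0.1249 mm
δ = Σδ_i = 0.2713 mm.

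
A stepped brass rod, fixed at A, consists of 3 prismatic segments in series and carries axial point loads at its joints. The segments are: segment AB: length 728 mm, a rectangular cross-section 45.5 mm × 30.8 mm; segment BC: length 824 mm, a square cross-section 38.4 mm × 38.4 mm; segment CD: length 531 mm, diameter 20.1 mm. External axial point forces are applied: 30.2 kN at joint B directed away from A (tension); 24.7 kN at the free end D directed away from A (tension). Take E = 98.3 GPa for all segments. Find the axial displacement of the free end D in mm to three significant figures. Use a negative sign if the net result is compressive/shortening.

Internal axial forces (sectioning from the free end, tension +): N_CD = 24.7 kN, N_BC = 24.7 kN, N_AB = 54.9 kN.
A_AB = 1401 mm².
A_BC = 1475 mm².
A_CD = 317.3 mm².
δ_AB = 54900·728/(1401·98300) = 0.2901 mm
δ_BC = 24700·824/(1475·98300) = 0.1404 mm
δ_CD = 24700·531/(317.3·98300) = 0.4205 mm
δ = Σδ_i = 0.851 mm.

0.851 mm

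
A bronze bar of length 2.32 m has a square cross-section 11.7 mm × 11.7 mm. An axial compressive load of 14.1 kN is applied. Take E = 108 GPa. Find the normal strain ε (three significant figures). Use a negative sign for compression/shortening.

A = 136.9 mm².
σ = N/A = -103 MPa; ε = σ/E = -103/108000 = -9.537e-04.

-9.54e-04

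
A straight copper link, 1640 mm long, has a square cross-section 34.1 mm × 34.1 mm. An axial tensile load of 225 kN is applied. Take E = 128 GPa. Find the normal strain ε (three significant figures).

A = 1163 mm².
σ = N/A = 193.5 MPa; ε = σ/E = 193.5/128000 = 1.512e-03.

0.00151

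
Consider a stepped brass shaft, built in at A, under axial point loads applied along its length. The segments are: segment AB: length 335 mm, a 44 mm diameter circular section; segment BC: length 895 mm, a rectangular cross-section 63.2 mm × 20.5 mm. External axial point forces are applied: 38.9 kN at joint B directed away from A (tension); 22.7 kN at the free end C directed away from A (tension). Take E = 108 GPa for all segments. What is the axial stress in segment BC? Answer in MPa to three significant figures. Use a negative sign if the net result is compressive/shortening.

17.5 MPa

Internal axial forces (sectioning from the free end, tension +): N_BC = 22.7 kN, N_AB = 61.6 kN.
A_BC = 1296 mm².
σ_BC = N_BC/A_BC = 22700/1296 = 17.52 MPa.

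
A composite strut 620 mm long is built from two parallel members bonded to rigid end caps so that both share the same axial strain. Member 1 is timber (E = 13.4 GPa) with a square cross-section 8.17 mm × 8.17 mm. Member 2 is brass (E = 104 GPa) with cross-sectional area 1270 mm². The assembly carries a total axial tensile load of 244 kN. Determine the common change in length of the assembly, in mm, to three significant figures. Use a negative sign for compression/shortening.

A_1 = 66.75 mm².
Equal strain + equilibrium ⇒ each member carries load in proportion to AE: A₁E₁ = 894400 N, A₂E₂ = 132100000 N, ΣAE = 133000000 N.
δ = PL/ΣAE = 244000·620/133000000 = 1.138 mm.

1.14 mm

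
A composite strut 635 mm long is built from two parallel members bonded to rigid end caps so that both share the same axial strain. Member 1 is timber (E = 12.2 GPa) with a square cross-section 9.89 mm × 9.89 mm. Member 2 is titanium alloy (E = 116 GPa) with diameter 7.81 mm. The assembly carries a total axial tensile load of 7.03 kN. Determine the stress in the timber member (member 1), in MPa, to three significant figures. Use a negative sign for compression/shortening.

12.7 MPa

A_1 = 97.81 mm².
A_2 = 47.91 mm².
Equal strain + equilibrium ⇒ each member carries load in proportion to AE: A₁E₁ = 1193000 N, A₂E₂ = 5557000 N, ΣAE = 6750000 N.
σ₁ = P·E₁/ΣAE = 7030·12200/6750000 = 12.71 MPa.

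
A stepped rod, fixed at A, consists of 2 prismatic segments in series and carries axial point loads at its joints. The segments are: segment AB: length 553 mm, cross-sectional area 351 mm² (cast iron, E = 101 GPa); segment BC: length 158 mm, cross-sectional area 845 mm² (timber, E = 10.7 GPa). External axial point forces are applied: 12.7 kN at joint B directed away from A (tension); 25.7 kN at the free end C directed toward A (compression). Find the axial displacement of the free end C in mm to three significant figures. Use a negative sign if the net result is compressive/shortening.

-0.652 mm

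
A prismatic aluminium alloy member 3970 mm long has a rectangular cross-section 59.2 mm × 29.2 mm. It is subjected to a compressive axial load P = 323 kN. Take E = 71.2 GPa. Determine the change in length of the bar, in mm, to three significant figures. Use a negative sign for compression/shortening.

A = 1729 mm².
δ_mech = NL/(AE) = -323000·3970/(1729·71200) = -10.42 mm.

-10.4 mm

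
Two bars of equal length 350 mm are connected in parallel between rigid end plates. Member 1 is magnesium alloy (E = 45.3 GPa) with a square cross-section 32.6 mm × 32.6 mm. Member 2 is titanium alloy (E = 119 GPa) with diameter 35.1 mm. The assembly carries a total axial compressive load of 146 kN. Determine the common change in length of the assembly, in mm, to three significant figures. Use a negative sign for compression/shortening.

-0.313 mm

A_1 = 1063 mm².
A_2 = 967.6 mm².
Equal strain + equilibrium ⇒ each member carries load in proportion to AE: A₁E₁ = 48140000 N, A₂E₂ = 115100000 N, ΣAE = 163300000 N.
δ = PL/ΣAE = -146000·350/163300000 = -0.3129 mm.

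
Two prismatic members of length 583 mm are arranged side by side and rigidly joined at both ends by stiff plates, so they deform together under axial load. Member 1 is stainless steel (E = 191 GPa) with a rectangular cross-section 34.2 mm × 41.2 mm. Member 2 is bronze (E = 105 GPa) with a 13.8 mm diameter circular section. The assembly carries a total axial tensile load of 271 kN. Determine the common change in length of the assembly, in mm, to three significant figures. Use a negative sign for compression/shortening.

A_1 = 1409 mm².
A_2 = 149.6 mm².
Equal strain + equilibrium ⇒ each member carries load in proportion to AE: A₁E₁ = 269100000 N, A₂E₂ = 15700000 N, ΣAE = 284800000 N.
δ = PL/ΣAE = 271000·583/284800000 = 0.5547 mm.

0.555 mm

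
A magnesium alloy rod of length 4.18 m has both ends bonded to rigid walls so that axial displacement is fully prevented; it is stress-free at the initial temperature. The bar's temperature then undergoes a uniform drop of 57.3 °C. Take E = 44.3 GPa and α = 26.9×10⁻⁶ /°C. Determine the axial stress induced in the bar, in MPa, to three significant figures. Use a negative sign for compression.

Free thermal expansion αLΔT = 26.9e-6 · 4180 · -57.3 = -6.443 mm.
The walls impose strain ε = −(-6.443)/4180 = 1.5414e-03; σ = Eε = 44300 · 1.5414e-03 = 68.28 MPa.

68.3 MPa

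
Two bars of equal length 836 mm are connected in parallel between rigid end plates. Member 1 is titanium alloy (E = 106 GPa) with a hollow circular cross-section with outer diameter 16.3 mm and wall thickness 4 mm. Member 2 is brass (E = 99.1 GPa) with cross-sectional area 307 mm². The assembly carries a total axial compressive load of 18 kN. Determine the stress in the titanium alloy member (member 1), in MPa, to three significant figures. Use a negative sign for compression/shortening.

-40.8 MPa

A_1 = 154.6 mm².
Equal strain + equilibrium ⇒ each member carries load in proportion to AE: A₁E₁ = 16380000 N, A₂E₂ = 30420000 N, ΣAE = 46810000 N.
σ₁ = P·E₁/ΣAE = -18000·106000/46810000 = -40.76 MPa.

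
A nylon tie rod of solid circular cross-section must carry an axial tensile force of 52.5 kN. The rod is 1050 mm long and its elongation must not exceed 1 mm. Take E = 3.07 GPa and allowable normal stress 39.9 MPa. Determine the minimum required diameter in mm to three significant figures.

151 mm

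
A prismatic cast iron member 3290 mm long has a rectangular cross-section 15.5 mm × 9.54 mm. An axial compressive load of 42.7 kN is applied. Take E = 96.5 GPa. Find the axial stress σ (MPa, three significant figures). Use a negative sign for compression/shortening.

-289 MPa

A = 147.9 mm².
σ = N/A = -42700/147.9 = -288.8 MPa.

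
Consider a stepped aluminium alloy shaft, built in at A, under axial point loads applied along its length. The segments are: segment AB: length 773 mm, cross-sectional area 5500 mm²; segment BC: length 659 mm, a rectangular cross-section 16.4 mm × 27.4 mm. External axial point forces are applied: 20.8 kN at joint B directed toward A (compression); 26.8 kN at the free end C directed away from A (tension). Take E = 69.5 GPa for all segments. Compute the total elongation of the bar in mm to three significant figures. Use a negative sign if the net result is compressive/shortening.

0.578 mm

Internal axial forces (sectioning from the free end, tension +): N_BC = 26.8 kN, N_AB = 6 kN.
A_BC = 449.4 mm².
δ_AB = 6000·773/(5500·69500) = 0.01213 mm
δ_BC = 26800·659/(449.4·69500) = 0.5655 mm
δ = Σδ_i = 0.5776 mm.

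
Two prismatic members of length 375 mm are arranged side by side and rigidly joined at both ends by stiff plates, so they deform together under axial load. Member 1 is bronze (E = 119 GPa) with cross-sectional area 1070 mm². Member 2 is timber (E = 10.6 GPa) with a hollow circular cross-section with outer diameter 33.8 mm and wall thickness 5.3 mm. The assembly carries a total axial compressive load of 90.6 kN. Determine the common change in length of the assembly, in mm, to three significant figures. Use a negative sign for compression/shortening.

-0.257 mm

A_2 = 474.5 mm².
Equal strain + equilibrium ⇒ each member carries load in proportion to AE: A₁E₁ = 127300000 N, A₂E₂ = 5030000 N, ΣAE = 132400000 N.
δ = PL/ΣAE = -90600·375/132400000 = -0.2567 mm.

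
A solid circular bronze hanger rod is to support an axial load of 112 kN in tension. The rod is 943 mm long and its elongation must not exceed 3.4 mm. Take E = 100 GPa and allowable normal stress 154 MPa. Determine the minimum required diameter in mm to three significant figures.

30.4 mm

Required area A ≥ P/σ_allow = 112000/154 = 727.3 mm².
For a solid circular section, d ≥ √(4A/π) = 30.43 mm.
Elongation limit: A ≥ PL/(Eδ_allow) = 112000·943/(100000·3.4) = 310.6 mm² ⇒ d ≥ 19.89 mm.
The stress limit governs.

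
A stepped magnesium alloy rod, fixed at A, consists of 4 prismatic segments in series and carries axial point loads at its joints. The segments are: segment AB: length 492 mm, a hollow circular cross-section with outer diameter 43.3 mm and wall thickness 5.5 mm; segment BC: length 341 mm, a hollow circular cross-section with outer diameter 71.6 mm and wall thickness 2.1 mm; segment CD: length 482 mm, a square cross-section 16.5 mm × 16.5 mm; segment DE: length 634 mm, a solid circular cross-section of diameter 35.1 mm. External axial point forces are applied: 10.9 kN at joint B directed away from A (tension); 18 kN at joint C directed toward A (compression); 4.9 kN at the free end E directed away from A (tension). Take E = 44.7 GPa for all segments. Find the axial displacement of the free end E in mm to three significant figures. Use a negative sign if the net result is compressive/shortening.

Internal axial forces (sectioning from the free end, tension +): N_DE = 4.9 kN, N_CD = 4.9 kN, N_BC = -13.1 kN, N_AB = -2.2 kN.
A_AB = 653.1 mm².
A_BC = 458.5 mm².
A_CD = 272.2 mm².
A_DE = 967.6 mm².
δ_AB = -2200·492/(653.1·44700) = -0.03707 mm
δ_BC = -13100·341/(458.5·44700) = -0.218 mm
δ_CD = 4900·482/(272.2·44700) = 0.1941 mm
δ_DE = 4900·634/(967.6·44700) = 0.07182 mm
δ = Σδ_i = 0.01087 mm.

0.0109 mm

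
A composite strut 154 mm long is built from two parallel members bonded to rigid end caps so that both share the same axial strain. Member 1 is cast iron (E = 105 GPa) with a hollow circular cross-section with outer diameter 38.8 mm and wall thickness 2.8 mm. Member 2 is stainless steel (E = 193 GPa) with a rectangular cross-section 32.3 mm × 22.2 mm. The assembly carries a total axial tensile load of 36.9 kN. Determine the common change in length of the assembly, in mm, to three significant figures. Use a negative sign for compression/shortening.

A_1 = 316.7 mm².
A_2 = 717.1 mm².
Equal strain + equilibrium ⇒ each member carries load in proportion to AE: A₁E₁ = 33250000 N, A₂E₂ = 138400000 N, ΣAE = 171600000 N.
δ = PL/ΣAE = 36900·154/171600000 = 0.03311 mm.

0.0331 mm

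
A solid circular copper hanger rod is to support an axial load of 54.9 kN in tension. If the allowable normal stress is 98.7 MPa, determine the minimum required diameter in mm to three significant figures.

Required area A ≥ P/σ_allow = 54900/98.7 = 556.2 mm².
For a solid circular section, d ≥ √(4A/π) = 26.61 mm.

26.6 mm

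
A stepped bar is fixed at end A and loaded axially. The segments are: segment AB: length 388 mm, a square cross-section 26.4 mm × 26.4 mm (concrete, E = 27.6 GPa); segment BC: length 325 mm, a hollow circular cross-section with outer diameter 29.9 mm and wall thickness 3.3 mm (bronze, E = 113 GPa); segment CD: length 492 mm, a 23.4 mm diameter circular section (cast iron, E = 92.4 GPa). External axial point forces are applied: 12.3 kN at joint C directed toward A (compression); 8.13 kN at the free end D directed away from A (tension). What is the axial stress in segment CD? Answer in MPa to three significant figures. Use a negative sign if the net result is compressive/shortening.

Internal axial forces (sectioning from the free end, tension +): N_CD = 8.13 kN, N_BC = -4.17 kN, N_AB = -4.17 kN.
A_CD = 430.1 mm².
σ_CD = N_CD/A_CD = 8130/430.1 = 18.9 MPa.

18.9 MPa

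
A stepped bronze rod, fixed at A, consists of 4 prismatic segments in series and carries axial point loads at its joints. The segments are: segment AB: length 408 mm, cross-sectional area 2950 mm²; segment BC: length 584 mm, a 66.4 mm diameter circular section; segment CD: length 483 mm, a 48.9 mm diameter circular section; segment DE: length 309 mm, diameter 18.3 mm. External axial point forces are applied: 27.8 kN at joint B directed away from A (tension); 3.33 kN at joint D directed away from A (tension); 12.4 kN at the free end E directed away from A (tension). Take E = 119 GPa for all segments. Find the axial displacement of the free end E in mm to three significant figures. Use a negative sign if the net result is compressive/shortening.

0.229 mm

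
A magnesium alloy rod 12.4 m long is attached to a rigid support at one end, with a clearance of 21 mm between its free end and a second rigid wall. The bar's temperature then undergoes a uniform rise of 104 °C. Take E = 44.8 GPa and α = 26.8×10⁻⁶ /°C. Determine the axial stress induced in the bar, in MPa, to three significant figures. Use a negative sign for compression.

-49.0 MPa

Free thermal expansion αLΔT = 26.8e-6 · 12400 · 104 = 34.56 mm.
The walls engage after the gap closes; constrained expansion = 34.56 − 21 = 13.56 mm.
The walls impose strain ε = −(13.56)/12400 = -1.0937e-03; σ = Eε = 44800 · -1.0937e-03 = -49 MPa.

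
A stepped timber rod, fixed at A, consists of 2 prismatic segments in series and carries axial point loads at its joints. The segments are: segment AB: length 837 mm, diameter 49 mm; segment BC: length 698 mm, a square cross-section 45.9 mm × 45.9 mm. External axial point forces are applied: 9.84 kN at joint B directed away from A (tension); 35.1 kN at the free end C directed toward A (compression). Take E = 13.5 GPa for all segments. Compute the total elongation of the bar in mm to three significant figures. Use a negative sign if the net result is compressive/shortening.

-1.69 mm

Internal axial forces (sectioning from the free end, tension +): N_BC = -35.1 kN, N_AB = -25.26 kN.
A_AB = 1886 mm².
A_BC = 2107 mm².
δ_AB = -25260·837/(1886·13500) = -0.8305 mm
δ_BC = -35100·698/(2107·13500) = -0.8614 mm
δ = Σδ_i = -1.692 mm.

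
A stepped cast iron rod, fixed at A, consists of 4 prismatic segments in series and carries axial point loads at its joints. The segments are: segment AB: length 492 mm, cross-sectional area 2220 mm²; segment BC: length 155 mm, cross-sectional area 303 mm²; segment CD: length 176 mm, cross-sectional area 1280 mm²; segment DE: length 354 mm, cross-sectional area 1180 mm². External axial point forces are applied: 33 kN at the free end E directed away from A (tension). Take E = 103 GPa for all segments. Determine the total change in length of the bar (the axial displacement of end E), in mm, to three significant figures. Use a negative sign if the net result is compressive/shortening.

0.375 mm

Internal axial forces (sectioning from the free end, tension +): N_DE = 33 kN, N_CD = 33 kN, N_BC = 33 kN, N_AB = 33 kN.
δ_AB = 33000·492/(2220·103000) = 0.071 mm
δ_BC = 33000·155/(303·103000) = 0.1639 mm
δ_CD = 33000·176/(1280·103000) = 0.04405 mm
δ_DE = 33000·354/(1180·103000) = 0.09612 mm
δ = Σδ_i = 0.3751 mm.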